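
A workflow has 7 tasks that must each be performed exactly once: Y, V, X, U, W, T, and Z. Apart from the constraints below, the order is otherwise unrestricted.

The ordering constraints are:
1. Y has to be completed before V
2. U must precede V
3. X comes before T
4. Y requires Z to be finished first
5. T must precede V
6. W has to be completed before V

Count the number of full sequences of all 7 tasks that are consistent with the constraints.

180

The tasks with no prerequisites are X, U, W, Z; any of them can be placed first.
Enumerating by repeatedly choosing an available task (one whose prerequisites are all placed) gives 180 distinct complete orderings.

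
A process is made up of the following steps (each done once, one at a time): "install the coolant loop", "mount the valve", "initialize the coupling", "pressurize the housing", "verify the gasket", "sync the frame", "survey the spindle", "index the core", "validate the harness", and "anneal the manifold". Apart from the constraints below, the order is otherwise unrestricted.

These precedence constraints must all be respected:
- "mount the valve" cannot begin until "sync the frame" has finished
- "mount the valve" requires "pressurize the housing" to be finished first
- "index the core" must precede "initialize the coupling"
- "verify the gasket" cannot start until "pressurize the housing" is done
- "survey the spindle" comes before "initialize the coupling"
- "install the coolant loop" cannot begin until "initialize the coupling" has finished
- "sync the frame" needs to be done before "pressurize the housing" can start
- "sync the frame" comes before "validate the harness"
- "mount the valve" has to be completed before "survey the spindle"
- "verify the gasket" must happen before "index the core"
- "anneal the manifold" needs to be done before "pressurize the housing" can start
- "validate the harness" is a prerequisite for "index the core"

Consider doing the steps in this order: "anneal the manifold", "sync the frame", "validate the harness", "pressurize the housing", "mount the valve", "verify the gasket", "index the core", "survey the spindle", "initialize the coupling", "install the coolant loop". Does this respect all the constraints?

Going through the constraints one by one, each required predecessor appears earlier in the sequence than its dependent — e.g. "validate the harness" (position 3) is before "index the core" (position 7), as required.

Yes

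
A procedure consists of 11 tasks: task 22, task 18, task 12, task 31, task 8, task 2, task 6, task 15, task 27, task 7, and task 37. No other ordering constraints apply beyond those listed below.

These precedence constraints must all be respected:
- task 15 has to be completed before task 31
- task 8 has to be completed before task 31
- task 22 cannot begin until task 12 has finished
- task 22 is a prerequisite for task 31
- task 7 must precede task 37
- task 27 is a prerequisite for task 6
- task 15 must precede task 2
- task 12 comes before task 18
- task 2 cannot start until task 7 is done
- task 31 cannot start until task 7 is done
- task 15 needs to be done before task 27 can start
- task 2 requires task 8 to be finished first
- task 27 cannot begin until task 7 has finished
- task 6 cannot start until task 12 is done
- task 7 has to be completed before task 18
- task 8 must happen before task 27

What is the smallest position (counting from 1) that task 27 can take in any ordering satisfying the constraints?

Working backwards through the constraints from task 27, its full set of required predecessors is task 8, task 15, task 7 — 3 of them.
With 3 mandatory predecessors, the earliest task 27 can sit is position 3+1 = 4, and placing just those 3 first achieves it.

4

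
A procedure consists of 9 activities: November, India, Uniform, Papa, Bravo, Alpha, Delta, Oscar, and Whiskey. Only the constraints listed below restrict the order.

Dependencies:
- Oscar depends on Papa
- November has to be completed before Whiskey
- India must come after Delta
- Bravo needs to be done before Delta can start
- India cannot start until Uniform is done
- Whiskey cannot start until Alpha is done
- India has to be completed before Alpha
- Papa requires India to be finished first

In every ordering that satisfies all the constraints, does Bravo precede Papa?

Yes

Tracing the constraints gives a chain: Bravo → Delta → India → Papa.
Hence Bravo necessarily comes before Papa.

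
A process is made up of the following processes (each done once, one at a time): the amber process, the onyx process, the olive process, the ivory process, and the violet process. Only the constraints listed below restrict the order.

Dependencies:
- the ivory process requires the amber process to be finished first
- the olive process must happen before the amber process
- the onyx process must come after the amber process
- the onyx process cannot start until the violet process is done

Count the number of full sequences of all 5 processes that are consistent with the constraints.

2 processes have no prerequisites (the olive process, the violet process), so any of them could come first.
Counting all ways to extend the partial order to a total order gives 7.

7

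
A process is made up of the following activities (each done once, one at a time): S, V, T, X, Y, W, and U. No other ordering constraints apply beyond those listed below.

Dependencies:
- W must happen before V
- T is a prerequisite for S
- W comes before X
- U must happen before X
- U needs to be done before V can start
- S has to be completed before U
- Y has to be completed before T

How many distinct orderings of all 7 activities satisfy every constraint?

The activities with no prerequisites are Y, W; any of them can be placed first.
Systematically extending each partial ordering one activity at a time and counting, there are 10 complete orderings.

10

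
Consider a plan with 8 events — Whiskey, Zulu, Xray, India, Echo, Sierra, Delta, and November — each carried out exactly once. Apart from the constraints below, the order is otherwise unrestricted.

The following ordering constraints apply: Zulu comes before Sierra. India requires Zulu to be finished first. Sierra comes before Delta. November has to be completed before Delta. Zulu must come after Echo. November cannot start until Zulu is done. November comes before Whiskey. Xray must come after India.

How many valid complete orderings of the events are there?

Echo is the only event with nothing required before it, so every ordering starts there.
Enumerating by repeatedly choosing an available event (one whose prerequisites are all placed) gives 75 distinct complete orderings.

75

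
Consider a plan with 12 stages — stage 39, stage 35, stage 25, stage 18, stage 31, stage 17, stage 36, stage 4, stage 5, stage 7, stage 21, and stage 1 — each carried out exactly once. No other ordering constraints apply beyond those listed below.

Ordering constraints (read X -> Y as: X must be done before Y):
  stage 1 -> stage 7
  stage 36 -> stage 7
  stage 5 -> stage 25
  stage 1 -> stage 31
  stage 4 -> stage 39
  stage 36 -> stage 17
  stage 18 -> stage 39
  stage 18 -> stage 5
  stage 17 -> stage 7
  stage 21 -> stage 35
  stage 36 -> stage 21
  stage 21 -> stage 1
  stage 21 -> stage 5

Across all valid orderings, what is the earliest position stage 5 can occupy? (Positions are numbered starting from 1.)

4

Every stage that must precede stage 5 has to come before it. Tracing all chains that end at stage 5, those stages are: stage 18, stage 36, stage 21 — 3 in total.
So at minimum 3 stages come before stage 5, putting stage 5 no earlier than position 4. That position is achievable by scheduling exactly those predecessors first.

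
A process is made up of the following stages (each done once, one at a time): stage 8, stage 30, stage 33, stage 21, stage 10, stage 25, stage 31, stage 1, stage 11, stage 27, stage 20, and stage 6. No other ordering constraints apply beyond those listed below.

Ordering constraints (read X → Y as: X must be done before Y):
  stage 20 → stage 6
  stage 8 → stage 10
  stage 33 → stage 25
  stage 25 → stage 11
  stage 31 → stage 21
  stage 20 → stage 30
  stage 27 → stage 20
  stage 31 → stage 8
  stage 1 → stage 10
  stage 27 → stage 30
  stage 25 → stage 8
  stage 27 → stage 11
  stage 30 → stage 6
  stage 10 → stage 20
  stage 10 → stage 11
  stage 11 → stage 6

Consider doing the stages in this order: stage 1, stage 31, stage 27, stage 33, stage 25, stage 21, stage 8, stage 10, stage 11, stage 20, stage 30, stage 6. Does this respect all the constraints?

Going through the constraints one by one, each required predecessor appears earlier in the sequence than its dependent — e.g. stage 27 (position 3) is before stage 30 (position 11), as required.

Yes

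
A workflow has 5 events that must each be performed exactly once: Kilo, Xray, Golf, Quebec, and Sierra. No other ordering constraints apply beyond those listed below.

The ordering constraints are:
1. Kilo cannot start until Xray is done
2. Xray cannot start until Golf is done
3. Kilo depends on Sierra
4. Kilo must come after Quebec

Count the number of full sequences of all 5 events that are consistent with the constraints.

12

3 events have no prerequisites (Golf, Quebec, Sierra), so any of them could come first.
Counting all ways to extend the partial order to a total order gives 12.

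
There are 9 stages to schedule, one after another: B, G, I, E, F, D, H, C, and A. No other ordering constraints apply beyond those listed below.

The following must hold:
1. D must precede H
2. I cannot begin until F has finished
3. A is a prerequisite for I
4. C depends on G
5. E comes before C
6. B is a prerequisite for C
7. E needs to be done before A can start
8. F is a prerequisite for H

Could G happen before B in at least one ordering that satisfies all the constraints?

Yes

No chain of constraints runs from B to G, so B is not required to come first.
So a valid ordering placing G earlier than B exists.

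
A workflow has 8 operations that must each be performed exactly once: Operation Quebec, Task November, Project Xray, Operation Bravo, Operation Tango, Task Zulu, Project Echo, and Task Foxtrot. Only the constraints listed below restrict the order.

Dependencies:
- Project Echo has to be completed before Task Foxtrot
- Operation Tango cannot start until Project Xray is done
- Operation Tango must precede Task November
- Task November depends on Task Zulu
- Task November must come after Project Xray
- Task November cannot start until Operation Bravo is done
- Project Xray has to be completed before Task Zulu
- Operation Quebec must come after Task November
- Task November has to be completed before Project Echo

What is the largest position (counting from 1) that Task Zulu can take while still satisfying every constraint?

The operations that are forced after Task Zulu, directly or by a chain of constraints, are Operation Quebec, Task November, Project Echo, Task Foxtrot. That's 4 operations.
With 4 mandatory successors out of 8 operations total, the latest slot for Task Zulu is 8−4 = 4, and it's reachable by doing all non-successors before Task Zulu.

4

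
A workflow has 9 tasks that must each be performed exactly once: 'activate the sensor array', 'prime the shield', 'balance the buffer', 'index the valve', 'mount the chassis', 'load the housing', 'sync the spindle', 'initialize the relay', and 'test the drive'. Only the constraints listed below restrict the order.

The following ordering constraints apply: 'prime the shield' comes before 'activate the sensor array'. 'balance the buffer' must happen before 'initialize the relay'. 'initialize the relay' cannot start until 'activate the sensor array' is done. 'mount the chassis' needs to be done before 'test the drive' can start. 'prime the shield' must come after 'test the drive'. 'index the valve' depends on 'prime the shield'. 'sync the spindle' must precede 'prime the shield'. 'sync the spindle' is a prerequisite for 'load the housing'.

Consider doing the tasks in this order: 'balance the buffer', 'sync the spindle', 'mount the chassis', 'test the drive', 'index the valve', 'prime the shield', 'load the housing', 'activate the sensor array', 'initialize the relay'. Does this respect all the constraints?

The sequence places 'index the valve' ahead of 'prime the shield'.
That contradicts the constraint that 'prime the shield' must precede 'index the valve'.

No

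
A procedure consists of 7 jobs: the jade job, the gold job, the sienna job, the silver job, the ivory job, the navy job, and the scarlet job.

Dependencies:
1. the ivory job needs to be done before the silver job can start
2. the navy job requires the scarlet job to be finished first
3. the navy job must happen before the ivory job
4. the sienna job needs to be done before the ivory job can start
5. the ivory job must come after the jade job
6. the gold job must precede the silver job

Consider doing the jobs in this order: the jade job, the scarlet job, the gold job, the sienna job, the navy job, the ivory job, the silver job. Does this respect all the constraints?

Yes

Every stated constraint is respected: the jade job sits at position 1, ahead of the ivory job at position 6, and each of the other listed pairs likewise has the predecessor earlier in the sequence.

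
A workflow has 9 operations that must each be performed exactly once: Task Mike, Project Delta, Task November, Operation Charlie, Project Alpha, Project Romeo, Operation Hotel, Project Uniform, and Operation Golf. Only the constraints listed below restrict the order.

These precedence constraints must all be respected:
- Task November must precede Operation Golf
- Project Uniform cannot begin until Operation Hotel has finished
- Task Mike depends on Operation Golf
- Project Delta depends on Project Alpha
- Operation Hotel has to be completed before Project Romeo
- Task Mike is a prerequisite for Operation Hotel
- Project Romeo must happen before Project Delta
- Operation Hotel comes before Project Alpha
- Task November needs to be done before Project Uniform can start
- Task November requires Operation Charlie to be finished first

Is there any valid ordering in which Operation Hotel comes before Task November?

No

Following Task November → Operation Golf → Task Mike → Operation Hotel, Task November must precede Operation Hotel in every valid ordering.
So no valid ordering can have Operation Hotel before Task November.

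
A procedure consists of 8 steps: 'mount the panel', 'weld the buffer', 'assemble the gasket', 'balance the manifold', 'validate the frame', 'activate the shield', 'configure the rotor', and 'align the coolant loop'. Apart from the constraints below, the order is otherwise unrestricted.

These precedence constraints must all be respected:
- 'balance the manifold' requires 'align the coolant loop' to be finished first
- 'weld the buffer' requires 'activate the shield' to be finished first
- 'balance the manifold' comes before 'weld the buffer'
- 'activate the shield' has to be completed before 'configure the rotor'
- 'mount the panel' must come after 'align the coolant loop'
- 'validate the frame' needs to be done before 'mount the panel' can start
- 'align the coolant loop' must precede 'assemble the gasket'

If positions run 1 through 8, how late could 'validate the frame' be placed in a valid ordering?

7

The only step forced after 'validate the frame' (directly or by a chain) is 'mount the panel'.
So at least 1 step follows 'validate the frame', putting 'validate the frame' no later than position 7. That position is achievable by scheduling everything else first.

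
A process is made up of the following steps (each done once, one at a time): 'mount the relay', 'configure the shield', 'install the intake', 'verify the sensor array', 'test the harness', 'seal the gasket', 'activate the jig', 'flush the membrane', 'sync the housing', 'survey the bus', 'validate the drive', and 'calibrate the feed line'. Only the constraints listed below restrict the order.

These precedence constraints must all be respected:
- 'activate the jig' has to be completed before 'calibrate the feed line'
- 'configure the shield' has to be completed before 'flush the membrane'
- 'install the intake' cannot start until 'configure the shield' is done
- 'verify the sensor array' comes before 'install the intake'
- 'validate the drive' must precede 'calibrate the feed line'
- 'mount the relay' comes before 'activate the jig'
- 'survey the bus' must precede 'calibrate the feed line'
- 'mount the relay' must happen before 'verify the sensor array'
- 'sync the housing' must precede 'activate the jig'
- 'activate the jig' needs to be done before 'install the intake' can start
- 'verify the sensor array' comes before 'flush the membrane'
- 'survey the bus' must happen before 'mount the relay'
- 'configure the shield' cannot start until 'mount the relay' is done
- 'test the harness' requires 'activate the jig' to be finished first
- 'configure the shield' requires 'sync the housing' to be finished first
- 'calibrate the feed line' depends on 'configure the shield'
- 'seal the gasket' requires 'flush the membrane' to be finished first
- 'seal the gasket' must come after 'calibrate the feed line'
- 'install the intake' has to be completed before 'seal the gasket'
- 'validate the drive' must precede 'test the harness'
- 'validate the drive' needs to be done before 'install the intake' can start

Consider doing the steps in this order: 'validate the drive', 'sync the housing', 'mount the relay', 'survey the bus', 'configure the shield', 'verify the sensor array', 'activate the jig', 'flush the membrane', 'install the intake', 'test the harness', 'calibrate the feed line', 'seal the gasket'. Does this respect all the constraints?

The sequence places 'mount the relay' ahead of 'survey the bus'.
That contradicts the constraint that 'survey the bus' must precede 'mount the relay'.

No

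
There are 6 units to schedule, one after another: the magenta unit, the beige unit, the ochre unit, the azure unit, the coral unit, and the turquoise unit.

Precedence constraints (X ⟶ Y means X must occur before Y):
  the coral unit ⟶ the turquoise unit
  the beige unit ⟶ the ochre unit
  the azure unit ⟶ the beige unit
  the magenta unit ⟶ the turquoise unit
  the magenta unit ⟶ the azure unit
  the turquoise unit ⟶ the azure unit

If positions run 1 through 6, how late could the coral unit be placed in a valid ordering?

2

Every unit that must follow the coral unit has to come after it. Tracing all chains starting from the coral unit, those units are: the beige unit, the ochre unit, the azure unit, the turquoise unit — 4 in total.
With 4 mandatory successors out of 6 units total, the latest slot for the coral unit is 6−4 = 2, and it's reachable by doing all non-successors before the coral unit.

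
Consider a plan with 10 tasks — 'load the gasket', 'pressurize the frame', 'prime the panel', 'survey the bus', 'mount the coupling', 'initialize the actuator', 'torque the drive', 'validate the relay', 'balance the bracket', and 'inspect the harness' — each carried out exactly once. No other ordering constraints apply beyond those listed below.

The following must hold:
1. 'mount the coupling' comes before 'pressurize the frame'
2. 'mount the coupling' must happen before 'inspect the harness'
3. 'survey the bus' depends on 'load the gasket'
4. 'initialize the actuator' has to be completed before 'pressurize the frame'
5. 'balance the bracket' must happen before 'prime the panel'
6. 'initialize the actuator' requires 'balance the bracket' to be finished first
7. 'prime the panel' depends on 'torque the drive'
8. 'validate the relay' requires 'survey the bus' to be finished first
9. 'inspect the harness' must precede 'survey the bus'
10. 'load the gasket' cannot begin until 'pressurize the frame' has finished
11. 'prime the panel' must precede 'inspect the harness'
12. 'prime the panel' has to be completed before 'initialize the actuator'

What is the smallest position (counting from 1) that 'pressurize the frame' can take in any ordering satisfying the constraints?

6

Every task that must precede 'pressurize the frame' has to come before it. Tracing all chains that end at 'pressurize the frame', those tasks are: 'prime the panel', 'mount the coupling', 'initialize the actuator', 'torque the drive', 'balance the bracket' — 5 in total.
So at minimum 5 tasks come before 'pressurize the frame', putting 'pressurize the frame' no earlier than position 6. That position is achievable by scheduling exactly those predecessors first.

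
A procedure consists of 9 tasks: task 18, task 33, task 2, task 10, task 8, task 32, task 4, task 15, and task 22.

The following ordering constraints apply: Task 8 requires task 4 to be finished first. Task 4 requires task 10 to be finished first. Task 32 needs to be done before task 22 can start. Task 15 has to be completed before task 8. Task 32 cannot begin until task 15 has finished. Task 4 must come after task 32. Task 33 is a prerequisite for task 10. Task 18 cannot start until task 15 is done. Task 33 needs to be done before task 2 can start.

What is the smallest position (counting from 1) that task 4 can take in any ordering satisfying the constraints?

Working backwards through the constraints from task 4, its full set of required predecessors is task 33, task 10, task 32, task 15 — 4 of them.
With 4 mandatory predecessors, the earliest task 4 can sit is position 4+1 = 5, and placing just those 4 first achieves it.

5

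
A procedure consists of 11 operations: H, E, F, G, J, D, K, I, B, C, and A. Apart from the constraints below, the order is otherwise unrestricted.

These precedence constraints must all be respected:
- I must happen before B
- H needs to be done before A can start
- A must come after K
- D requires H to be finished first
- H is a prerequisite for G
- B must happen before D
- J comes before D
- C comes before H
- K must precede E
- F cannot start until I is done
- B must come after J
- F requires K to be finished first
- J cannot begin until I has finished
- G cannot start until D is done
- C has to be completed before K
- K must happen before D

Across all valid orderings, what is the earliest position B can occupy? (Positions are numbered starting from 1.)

Working backwards through the constraints from B, its full set of required predecessors is J, I — 2 of them.
With 2 mandatory predecessors, the earliest B can sit is position 2+1 = 3, and placing just those 2 first achieves it.

3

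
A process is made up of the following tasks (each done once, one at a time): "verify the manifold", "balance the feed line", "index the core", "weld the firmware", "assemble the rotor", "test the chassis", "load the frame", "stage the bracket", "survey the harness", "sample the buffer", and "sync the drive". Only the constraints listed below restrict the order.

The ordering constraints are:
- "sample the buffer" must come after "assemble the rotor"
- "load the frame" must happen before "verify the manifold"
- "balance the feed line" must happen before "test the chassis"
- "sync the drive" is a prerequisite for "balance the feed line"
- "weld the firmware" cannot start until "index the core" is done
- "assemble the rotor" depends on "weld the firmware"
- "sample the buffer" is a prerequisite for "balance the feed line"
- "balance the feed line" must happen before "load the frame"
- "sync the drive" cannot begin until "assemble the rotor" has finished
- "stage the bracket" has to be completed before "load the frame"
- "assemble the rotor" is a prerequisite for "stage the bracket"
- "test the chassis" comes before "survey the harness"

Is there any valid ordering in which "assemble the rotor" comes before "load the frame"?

"assemble the rotor" is actually forced before "load the frame" by the constraints, so certainly some valid ordering has "assemble the rotor" first.

Yes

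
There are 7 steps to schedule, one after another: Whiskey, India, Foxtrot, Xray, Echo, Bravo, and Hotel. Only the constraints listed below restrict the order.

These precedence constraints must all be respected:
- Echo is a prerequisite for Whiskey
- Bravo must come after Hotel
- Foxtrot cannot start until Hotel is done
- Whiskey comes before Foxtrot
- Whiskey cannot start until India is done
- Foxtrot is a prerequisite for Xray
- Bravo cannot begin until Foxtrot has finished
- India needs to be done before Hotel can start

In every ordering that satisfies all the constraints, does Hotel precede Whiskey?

No

No chain of constraints connects Hotel to Whiskey in either direction.
A valid ordering placing Whiskey before Hotel exists, so the answer is no.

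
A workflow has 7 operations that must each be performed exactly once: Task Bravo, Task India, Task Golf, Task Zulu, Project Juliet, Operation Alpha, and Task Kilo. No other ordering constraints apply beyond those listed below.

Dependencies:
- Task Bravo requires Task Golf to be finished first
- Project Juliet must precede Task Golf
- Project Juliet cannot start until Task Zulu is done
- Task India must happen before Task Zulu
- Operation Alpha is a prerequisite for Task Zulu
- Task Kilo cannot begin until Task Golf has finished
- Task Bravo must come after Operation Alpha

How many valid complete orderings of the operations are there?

4

2 operations have no prerequisites (Task India, Operation Alpha), so any of them could come first.
Systematically extending each partial ordering one operation at a time and counting, there are 4 complete orderings.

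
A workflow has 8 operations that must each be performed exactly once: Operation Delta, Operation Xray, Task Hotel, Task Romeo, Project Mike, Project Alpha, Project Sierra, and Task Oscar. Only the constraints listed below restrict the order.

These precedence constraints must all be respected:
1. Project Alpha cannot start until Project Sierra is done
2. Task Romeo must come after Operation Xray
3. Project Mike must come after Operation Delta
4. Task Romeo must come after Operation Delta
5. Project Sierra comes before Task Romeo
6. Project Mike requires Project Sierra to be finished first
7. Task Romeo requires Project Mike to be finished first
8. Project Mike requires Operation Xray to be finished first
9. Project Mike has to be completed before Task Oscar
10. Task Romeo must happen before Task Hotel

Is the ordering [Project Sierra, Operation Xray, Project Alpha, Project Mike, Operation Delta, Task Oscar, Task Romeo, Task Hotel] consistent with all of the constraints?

No

In the proposed order, Project Mike appears before Operation Delta.
Since Operation Delta is required before Project Mike, the ordering is invalid.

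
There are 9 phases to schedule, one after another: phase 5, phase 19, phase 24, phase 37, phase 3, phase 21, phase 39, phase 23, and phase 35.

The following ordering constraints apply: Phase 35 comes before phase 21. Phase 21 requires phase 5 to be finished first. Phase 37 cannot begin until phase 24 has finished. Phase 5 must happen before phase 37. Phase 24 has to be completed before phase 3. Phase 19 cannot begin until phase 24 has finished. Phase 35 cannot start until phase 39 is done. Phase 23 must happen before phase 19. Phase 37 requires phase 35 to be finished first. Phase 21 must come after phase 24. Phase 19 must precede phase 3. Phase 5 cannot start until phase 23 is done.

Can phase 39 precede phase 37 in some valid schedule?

Yes

Phase 39 is actually forced before phase 37 by the constraints, so certainly some valid ordering has phase 39 first.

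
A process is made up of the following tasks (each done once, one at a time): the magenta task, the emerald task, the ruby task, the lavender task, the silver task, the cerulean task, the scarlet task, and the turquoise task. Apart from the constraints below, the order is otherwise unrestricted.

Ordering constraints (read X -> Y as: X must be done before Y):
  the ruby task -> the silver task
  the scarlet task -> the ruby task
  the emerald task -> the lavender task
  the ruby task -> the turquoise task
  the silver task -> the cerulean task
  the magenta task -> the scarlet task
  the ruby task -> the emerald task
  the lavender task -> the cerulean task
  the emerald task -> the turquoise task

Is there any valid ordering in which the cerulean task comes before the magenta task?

No

There is a dependency chain the magenta task → the scarlet task → the ruby task → the silver task → the cerulean task, so the cerulean task always comes after the magenta task.
So no valid ordering can have the cerulean task before the magenta task.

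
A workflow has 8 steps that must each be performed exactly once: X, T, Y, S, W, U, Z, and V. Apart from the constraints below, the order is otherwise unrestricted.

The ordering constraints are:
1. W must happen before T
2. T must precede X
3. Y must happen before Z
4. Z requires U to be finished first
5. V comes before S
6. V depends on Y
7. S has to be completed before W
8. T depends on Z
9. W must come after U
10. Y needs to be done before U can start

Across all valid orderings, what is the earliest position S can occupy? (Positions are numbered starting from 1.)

3

Working backwards through the constraints from S, its full set of required predecessors is Y, V — 2 of them.
With 2 mandatory predecessors, the earliest S can sit is position 2+1 = 3, and placing just those 2 first achieves it.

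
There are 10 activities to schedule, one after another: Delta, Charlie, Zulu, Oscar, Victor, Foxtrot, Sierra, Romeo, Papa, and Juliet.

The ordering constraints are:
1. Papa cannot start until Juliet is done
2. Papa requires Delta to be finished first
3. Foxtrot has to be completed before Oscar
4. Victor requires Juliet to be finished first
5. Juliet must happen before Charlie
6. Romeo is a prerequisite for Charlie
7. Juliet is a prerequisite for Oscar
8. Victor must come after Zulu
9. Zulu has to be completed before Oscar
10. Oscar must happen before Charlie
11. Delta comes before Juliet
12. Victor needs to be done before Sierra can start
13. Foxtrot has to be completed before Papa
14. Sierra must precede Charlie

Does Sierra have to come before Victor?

No

There is a chain Victor → Sierra, which puts Victor before Sierra.
So Sierra never precedes Victor.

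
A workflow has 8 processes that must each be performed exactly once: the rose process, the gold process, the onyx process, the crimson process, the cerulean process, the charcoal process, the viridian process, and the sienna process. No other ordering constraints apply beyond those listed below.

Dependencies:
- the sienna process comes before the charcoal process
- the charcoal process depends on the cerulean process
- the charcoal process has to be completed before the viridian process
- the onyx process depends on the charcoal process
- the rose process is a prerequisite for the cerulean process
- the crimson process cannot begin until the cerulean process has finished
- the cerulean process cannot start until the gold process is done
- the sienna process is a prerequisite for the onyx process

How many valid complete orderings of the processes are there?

The processes with no prerequisites are the rose process, the gold process, the sienna process; any of them can be placed first.
Enumerating by repeatedly choosing an available process (one whose prerequisites are all placed) gives 68 distinct complete orderings.

68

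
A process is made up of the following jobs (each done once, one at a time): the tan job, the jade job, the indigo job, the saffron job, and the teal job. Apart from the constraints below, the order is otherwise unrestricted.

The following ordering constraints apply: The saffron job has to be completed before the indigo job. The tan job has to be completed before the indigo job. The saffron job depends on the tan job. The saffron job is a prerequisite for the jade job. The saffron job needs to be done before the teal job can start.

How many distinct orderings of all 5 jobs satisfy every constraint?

6

The tan job is the only job with nothing required before it, so every ordering starts there.
Counting all ways to extend the partial order to a total order gives 6.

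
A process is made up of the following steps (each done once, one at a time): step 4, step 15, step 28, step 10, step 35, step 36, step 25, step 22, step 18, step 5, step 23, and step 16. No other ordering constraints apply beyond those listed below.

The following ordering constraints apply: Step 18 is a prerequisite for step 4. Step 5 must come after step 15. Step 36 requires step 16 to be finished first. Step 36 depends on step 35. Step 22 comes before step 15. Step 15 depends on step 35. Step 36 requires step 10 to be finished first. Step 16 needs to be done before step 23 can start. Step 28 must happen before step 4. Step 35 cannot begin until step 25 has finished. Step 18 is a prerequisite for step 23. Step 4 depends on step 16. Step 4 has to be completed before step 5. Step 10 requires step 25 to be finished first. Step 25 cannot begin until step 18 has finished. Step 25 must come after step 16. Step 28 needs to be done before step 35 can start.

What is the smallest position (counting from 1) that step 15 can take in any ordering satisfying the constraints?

7

Every step that must precede step 15 has to come before it. Tracing all chains that end at step 15, those steps are: step 28, step 35, step 25, step 22, step 18, step 16 — 6 in total.
With 6 mandatory predecessors, the earliest step 15 can sit is position 6+1 = 7, and placing just those 6 first achieves it.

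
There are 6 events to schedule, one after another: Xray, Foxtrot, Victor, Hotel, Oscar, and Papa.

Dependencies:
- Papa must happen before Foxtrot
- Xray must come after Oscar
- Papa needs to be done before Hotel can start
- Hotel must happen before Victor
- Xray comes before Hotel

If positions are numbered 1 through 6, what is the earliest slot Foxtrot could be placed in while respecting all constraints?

2

Working backwards through the constraints from Foxtrot, its only required predecessor is Papa.
So at minimum 1 event comes before Foxtrot, putting Foxtrot no earlier than position 2. That position is achievable by scheduling exactly that predecessor first.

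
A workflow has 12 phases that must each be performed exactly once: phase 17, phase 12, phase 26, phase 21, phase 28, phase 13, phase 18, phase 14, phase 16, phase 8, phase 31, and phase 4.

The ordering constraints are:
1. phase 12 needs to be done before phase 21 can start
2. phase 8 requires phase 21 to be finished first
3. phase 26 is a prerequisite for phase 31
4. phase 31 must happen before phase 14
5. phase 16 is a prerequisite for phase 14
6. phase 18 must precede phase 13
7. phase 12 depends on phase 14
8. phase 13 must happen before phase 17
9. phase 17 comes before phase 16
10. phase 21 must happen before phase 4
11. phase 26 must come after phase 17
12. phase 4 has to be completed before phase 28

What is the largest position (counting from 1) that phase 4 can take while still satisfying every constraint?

11

The only phase forced after phase 4 (directly or by a chain) is phase 28.
With 1 mandatory successor out of 12 phases total, the latest slot for phase 4 is 12−1 = 11, and it's reachable by doing all non-successors before phase 4.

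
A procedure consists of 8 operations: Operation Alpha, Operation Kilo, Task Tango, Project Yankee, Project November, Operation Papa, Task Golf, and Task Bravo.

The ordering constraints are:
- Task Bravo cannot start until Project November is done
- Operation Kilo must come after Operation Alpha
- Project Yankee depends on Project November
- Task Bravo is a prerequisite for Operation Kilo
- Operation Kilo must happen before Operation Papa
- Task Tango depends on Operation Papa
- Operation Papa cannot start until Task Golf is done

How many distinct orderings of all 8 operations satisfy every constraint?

96

3 operations have no prerequisites (Operation Alpha, Project November, Task Golf), so any of them could come first.
Counting all ways to extend the partial order to a total order gives 96.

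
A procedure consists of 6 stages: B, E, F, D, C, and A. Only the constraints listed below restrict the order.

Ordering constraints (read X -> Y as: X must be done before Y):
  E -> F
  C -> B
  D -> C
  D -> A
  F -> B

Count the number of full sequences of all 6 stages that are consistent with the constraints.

26

2 stages have no prerequisites (E, D), so any of them could come first.
Systematically extending each partial ordering one stage at a time and counting, there are 26 complete orderings.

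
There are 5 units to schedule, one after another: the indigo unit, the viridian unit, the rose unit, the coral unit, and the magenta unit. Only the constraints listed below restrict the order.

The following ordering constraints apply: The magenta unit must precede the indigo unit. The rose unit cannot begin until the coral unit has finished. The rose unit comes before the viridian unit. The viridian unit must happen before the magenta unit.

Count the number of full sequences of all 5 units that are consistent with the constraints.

1

The coral unit is the only unit with nothing required before it, so every ordering starts there.
Every unit is then forced in turn, so only 1 complete ordering is consistent with the constraints.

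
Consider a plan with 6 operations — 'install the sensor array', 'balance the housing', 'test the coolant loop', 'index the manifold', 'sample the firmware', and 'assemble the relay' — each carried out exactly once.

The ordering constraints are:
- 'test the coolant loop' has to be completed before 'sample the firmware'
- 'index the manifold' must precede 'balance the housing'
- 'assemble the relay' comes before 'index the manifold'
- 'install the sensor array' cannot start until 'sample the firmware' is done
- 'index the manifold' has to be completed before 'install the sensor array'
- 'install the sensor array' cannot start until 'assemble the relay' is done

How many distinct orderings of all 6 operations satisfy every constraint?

The operations with no prerequisites are 'test the coolant loop', 'assemble the relay'; any of them can be placed first.
Counting all ways to extend the partial order to a total order gives 16.

16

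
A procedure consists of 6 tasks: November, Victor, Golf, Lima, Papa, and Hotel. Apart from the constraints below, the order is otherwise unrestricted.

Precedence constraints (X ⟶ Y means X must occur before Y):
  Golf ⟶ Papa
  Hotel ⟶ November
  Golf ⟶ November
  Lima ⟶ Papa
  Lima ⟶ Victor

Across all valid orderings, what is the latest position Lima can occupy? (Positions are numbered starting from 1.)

4

The tasks that are forced after Lima, directly or by a chain of constraints, are Victor, Papa. That's 2 tasks.
With 2 mandatory successors out of 6 tasks total, the latest slot for Lima is 6−2 = 4, and it's reachable by doing all non-successors before Lima.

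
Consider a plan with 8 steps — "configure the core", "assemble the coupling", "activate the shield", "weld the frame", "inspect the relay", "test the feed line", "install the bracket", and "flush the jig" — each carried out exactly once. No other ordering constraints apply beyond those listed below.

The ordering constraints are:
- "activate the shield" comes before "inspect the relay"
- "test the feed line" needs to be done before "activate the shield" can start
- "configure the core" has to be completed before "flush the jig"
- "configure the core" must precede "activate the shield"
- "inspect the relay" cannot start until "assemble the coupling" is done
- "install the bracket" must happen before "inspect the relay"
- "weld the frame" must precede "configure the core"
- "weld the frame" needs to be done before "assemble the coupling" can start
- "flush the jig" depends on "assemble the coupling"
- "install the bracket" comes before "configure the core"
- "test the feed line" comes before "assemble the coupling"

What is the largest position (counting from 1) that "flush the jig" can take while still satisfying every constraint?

8

"flush the jig" has no required successors, so nothing stops it from going last (position 8).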